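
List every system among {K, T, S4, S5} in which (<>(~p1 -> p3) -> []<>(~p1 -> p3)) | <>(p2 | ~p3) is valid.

T, S4, S5

T-tableau for the negation ~((<>(~p1 -> p3) -> []<>(~p1 -> p3)) | <>(p2 | ~p3)):
1. ~((<>(~p1 -> p3) -> []<>(~p1 -> p3)) | <>(p2 | ~p3)), w0
2. ~(<>(~p1 -> p3) -> []<>(~p1 -> p3)), w0
3. ~<>(p2 | ~p3), w0
4. <>(~p1 -> p3), w0
5. ~[]<>(~p1 -> p3), w0
6. ~(p2 | ~p3), w0
7. ~p2, w0
8. p3, w0
9. ~p1 -> p3, w1
10. ~(p2 | ~p3), w1
11. ~p2, w1
12. p3, w1
13. ~<>(~p1 -> p3), w2
14. ~(p2 | ~p3), w2
15. ~p2, w2
16. p3, w2
17. ~(~p1 -> p3), w2
18. ~p1, w2
19. ~p3, w2
Accessibility: w0Rw0, w0Rw1, w0Rw2, w1Rw1, w2Rw2
Branch closes: p3 and ~p3 both at w2.
Every branch closes (one shown): valid in T, hence also in S4, S5 (every theorem of T is a theorem of S4 and S5).
K-tableau for the negation ~((<>(~p1 -> p3) -> []<>(~p1 -> p3)) | <>(p2 | ~p3)):
1. ~((<>(~p1 -> p3) -> []<>(~p1 -> p3)) | <>(p2 | ~p3)), w0
2. ~(<>(~p1 -> p3) -> []<>(~p1 -> p3)), w0
3. ~<>(p2 | ~p3), w0
4. <>(~p1 -> p3), w0
5. ~[]<>(~p1 -> p3), w0
6. ~p1 -> p3, w1
7. ~(p2 | ~p3), w1
8. ~p2, w1
9. p3, w1
10. ~<>(~p1 -> p3), w2
11. ~(p2 | ~p3), w2
12. ~p2, w2
13. p3, w2
Accessibility: w0Rw1, w0Rw2
Complete open branch: countermodel on a K-frame, so not valid in K.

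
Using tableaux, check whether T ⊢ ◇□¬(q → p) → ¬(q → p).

Not valid

Tableau for the negation ¬(◇□¬(q → p) → ¬(q → p)):
1. ¬(◇□¬(q → p) → ¬(q → p)), w0
2. ◇□¬(q → p), w0   [¬→-rule on 1]
3. q → p, w0   [¬→-rule on 1]
4. p, w0   [→-rule on 3 (branches; this branch)]
5. □¬(q → p), w1   [◇-rule on 2: fresh world w1, w0Rw1]
6. ¬(q → p), w1   [□-rule on 5 via w1Rw1]
7. q, w1   [¬→-rule on 6]
8. ¬p, w1   [¬→-rule on 6]
Accessibility: w0Rw0, w0Rw1, w1Rw1
The negation has an open branch (countermodel exists).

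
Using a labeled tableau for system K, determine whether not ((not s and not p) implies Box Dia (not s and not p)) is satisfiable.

Yes, satisfiable

1. not ((not s and not p) implies Box Dia (not s and not p)), w0
2. not s and not p, w0
3. not Box Dia (not s and not p), w0
4. not s, w0
5. not p, w0
6. not Dia (not s and not p), w1
Accessibility: w0Rw1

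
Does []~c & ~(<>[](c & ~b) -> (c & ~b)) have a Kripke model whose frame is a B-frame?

Unsatisfiable (every branch closes)

1. []~c & ~(<>[](c & ~b) -> (c & ~b)), w0
2. []~c, w0
3. ~(<>[](c & ~b) -> (c & ~b)), w0
4. <>[](c & ~b), w0
5. ~(c & ~b), w0
6. ~c, w0
7. b, w0
8. [](c & ~b), w1
9. ~c, w1
10. c & ~b, w0
11. c, w0
12. ~b, w0
Accessibility: w0Rw0, w0Rw1, w1Rw0, w1Rw1
Branch closes: c and ~c both at w0.
All branches of the tableau close; one closing branch shown above.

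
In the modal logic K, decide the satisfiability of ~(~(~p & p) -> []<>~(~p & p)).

Satisfiable (open branch found)

1. ~(~(~p & p) -> []<>~(~p & p)), u
2. ~(~p & p), u
3. ~[]<>~(~p & p), u
4. ~p, u
5. ~<>~(~p & p), v
Accessibility: uRv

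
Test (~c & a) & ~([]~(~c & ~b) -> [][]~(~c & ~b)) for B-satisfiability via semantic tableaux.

Yes, satisfiable

1. (~c & a) & ~([]~(~c & ~b) -> [][]~(~c & ~b)), w0
2. ~c & a, w0   [&-rule on 1]
3. ~([]~(~c & ~b) -> [][]~(~c & ~b)), w0   [&-rule on 1]
4. ~c, w0   [&-rule on 2]
5. a, w0   [&-rule on 2]
6. []~(~c & ~b), w0   [~->-rule on 3]
7. ~[][]~(~c & ~b), w0   [~->-rule on 3]
8. ~(~c & ~b), w0   [[]-rule on 6 via w0Rw0]
9. b, w0   [~&-rule on 8 (branches; this branch)]
10. ~[]~(~c & ~b), w1   [~[]-rule on 7: fresh world w1, w0Rw1]
11. ~(~c & ~b), w1   [[]-rule on 6 via w0Rw1]
12. b, w1   [~&-rule on 11 (branches; this branch)]
13. ~c & ~b, w2   [~[]-rule on 10: fresh world w2, w1Rw2]
14. ~c, w2   [&-rule on 13]
15. ~b, w2   [&-rule on 13]
Accessibility: w0Rw0, w0Rw1, w1Rw0, w1Rw1, w1Rw2, w2Rw1, w2Rw2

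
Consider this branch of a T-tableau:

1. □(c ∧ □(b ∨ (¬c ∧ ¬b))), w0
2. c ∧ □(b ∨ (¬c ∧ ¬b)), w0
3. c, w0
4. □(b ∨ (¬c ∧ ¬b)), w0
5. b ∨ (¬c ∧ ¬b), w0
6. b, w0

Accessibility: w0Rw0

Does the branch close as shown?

There is no literal clash: for every atom and world, at most one sign appears.

No, open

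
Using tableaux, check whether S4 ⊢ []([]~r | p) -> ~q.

Tableau for the negation ~([]([]~r | p) -> ~q):
1. ~([]([]~r | p) -> ~q), u
2. []([]~r | p), u
3. q, u
4. []~r | p, u
5. p, u
Accessibility: uRu
The negation has an open branch (countermodel exists).

Invalid (countermodel exists)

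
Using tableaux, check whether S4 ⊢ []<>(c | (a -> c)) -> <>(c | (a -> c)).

Valid in S4

Tableau for the negation ~([]<>(c | (a -> c)) -> <>(c | (a -> c))):
1. ~([]<>(c | (a -> c)) -> <>(c | (a -> c))), w0
2. []<>(c | (a -> c)), w0   [~->-rule on 1]
3. ~<>(c | (a -> c)), w0   [~->-rule on 1]
4. <>(c | (a -> c)), w0   [[]-rule on 2 via w0Rw0]
5. ~(c | (a -> c)), w0   [~<>-rule on 3 via w0Rw0]
6. ~c, w0   [~|-rule on 5]
7. ~(a -> c), w0   [~|-rule on 5]
8. a, w0   [~->-rule on 7]
9. c | (a -> c), w1   [<>-rule on 4: fresh world w1, w0Rw1]
10. <>(c | (a -> c)), w1   [[]-rule on 2 via w0Rw1]
11. ~(c | (a -> c)), w1   [~<>-rule on 3 via w0Rw1]
12. ~c, w1   [~|-rule on 11]
13. ~(a -> c), w1   [~|-rule on 11]
14. a, w1   [~->-rule on 13]
15. a -> c, w1   [|-rule on 9 (branches; this branch)]
16. c, w1   [->-rule on 15 (branches; this branch)]
Accessibility: w0Rw0, w0Rw1, w1Rw1
Branch closes: c and ~c both at w1.
Every branch of the negation's tableau closes; the branch above is one of them.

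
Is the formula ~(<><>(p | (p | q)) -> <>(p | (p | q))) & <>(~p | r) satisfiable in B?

1. ~(<><>(p | (p | q)) -> <>(p | (p | q))) & <>(~p | r), 0
2. ~(<><>(p | (p | q)) -> <>(p | (p | q))), 0
3. <>(~p | r), 0
4. <><>(p | (p | q)), 0
5. ~<>(p | (p | q)), 0
6. ~(p | (p | q)), 0
7. ~p, 0
8. ~(p | q), 0
9. ~q, 0
10. ~p | r, 1
11. ~(p | (p | q)), 1
12. ~p, 1
13. ~(p | q), 1
14. ~q, 1
15. r, 1
16. <>(p | (p | q)), 2
17. ~(p | (p | q)), 2
18. ~p, 2
19. ~(p | q), 2
20. ~q, 2
21. p | (p | q), 3
22. p | q, 3
23. q, 3
Accessibility: 0R0, 0R1, 0R2, 1R0, 1R1, 2R0, 2R2, 2R3, 3R2, 3R3

Satisfiable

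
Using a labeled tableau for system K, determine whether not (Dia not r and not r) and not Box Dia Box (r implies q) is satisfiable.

1. not (Dia not r and not r) and not Box Dia Box (r implies q), w0
2. not (Dia not r and not r), w0
3. not Box Dia Box (r implies q), w0
4. r, w0
5. not Dia Box (r implies q), w1
Accessibility: w0Rw1

Satisfiable (open branch found)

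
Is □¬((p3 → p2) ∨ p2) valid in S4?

Invalid (countermodel exists)

Tableau for the negation ¬□¬((p3 → p2) ∨ p2):
1. ¬□¬((p3 → p2) ∨ p2), w0
2. (p3 → p2) ∨ p2, w1   [¬□-rule on 1: fresh world w1, w0Rw1]
3. p2, w1   [∨-rule on 2 (branches; this branch)]
Accessibility: w0Rw0, w0Rw1, w1Rw1
The negation has an open branch (countermodel exists).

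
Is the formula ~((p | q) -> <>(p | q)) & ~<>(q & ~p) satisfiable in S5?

1. ~((p | q) -> <>(p | q)) & ~<>(q & ~p), w0
2. ~((p | q) -> <>(p | q)), w0
3. ~<>(q & ~p), w0
4. p | q, w0
5. ~<>(p | q), w0
6. ~(q & ~p), w0
7. ~(p | q), w0
8. ~p, w0
9. ~q, w0
10. q, w0
Accessibility: w0Rw0
Branch closes: q and ~q both at w0.
All branches of the tableau close; one closing branch shown above.

Unsatisfiable (every branch closes)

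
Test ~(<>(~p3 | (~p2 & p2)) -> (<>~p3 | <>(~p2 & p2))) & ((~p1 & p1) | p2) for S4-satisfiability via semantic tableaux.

Unsatisfiable

1. ~(<>(~p3 | (~p2 & p2)) -> (<>~p3 | <>(~p2 & p2))) & ((~p1 & p1) | p2), u
2. ~(<>(~p3 | (~p2 & p2)) -> (<>~p3 | <>(~p2 & p2))), u
3. (~p1 & p1) | p2, u
4. <>(~p3 | (~p2 & p2)), u
5. ~(<>~p3 | <>(~p2 & p2)), u
6. ~<>~p3, u
7. ~<>(~p2 & p2), u
8. p3, u
9. ~(~p2 & p2), u
10. p2, u
11. ~p3 | (~p2 & p2), v
12. p3, v
13. ~(~p2 & p2), v
14. ~p2 & p2, v
15. ~p2, v
16. p2, v
Accessibility: uRu, uRv, vRv
Branch closes: p2 and ~p2 both at v.
Every branch closes; the branch above is one of them.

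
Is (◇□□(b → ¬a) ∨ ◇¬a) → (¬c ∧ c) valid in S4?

No, not valid

Tableau for the negation ¬((◇□□(b → ¬a) ∨ ◇¬a) → (¬c ∧ c)):
1. ¬((◇□□(b → ¬a) ∨ ◇¬a) → (¬c ∧ c)), u
2. ◇□□(b → ¬a) ∨ ◇¬a, u
3. ¬(¬c ∧ c), u
4. ◇¬a, u
5. ¬c, u
6. ¬a, v
Accessibility: uRu, uRv, vRv
The negation has an open branch (countermodel exists).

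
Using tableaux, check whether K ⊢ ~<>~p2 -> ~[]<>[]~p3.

Tableau for the negation ~(~<>~p2 -> ~[]<>[]~p3):
1. ~(~<>~p2 -> ~[]<>[]~p3), u
2. ~<>~p2, u
3. []<>[]~p3, u
The negation has an open branch (countermodel exists).

No, not valid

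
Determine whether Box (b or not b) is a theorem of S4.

Yes, valid

Tableau for the negation not Box (b or not b):
1. not Box (b or not b), 0
2. not (b or not b), 1
3. not b, 1
4. b, 1
Accessibility: 0R0, 0R1, 1R1
Branch closes: b and not b both at 1.
Every branch of the negation's tableau closes; the branch above is one of them.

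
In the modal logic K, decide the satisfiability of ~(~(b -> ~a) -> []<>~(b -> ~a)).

1. ~(~(b -> ~a) -> []<>~(b -> ~a)), 0
2. ~(b -> ~a), 0   [~->-rule on 1]
3. ~[]<>~(b -> ~a), 0   [~->-rule on 1]
4. b, 0   [~->-rule on 2]
5. a, 0   [~->-rule on 2]
6. ~<>~(b -> ~a), 1   [~[]-rule on 3: fresh world 1, 0R1]
Accessibility: 0R1

Satisfiable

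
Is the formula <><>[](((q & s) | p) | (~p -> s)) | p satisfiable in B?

1. <><>[](((q & s) | p) | (~p -> s)) | p, w0
2. p, w0
Accessibility: w0Rw0

Satisfiable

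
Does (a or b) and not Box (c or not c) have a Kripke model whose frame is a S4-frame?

Unsatisfiable

1. (a or b) and not Box (c or not c), u
2. a or b, u
3. not Box (c or not c), u
4. b, u
5. not (c or not c), v
6. not c, v
7. c, v
Accessibility: uRu, uRv, vRv
Branch closes: c and not c both at v.
Every branch closes; the branch above is one of them.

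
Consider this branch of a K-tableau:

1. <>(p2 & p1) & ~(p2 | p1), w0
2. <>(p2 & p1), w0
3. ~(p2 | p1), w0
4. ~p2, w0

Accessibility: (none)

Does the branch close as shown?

There is no literal clash: for every atom and world, at most one sign appears.

Not closed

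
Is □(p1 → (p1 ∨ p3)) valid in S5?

Valid

Tableau for the negation ¬□(p1 → (p1 ∨ p3)):
1. ¬□(p1 → (p1 ∨ p3)), 0
2. ¬(p1 → (p1 ∨ p3)), 1
3. p1, 1
4. ¬(p1 ∨ p3), 1
5. ¬p1, 1
6. ¬p3, 1
Accessibility: 0R0, 0R1, 1R0, 1R1
Branch closes: p1 and ¬p1 both at 1.
All branches of the negation close; one closing branch shown above.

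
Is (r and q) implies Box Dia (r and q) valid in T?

Tableau for the negation not ((r and q) implies Box Dia (r and q)):
1. not ((r and q) implies Box Dia (r and q)), w0
2. r and q, w0
3. not Box Dia (r and q), w0
4. r, w0
5. q, w0
6. not Dia (r and q), w1
7. not (r and q), w1
8. not q, w1
Accessibility: w0Rw0, w0Rw1, w1Rw1
The negation has an open branch (countermodel exists).

No, not valid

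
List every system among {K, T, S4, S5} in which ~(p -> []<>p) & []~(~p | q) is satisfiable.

T-tableau for the formula:
1. ~(p -> []<>p) & []~(~p | q), 0
2. ~(p -> []<>p), 0
3. []~(~p | q), 0
4. p, 0
5. ~[]<>p, 0
6. ~(~p | q), 0
7. ~q, 0
8. ~<>p, 1
9. ~(~p | q), 1
10. p, 1
11. ~q, 1
12. ~p, 1
Accessibility: 0R0, 0R1, 1R1
Branch closes: p and ~p both at 1.
Every branch closes (one shown): unsatisfiable in T, hence also in S4, S5 (every S4/S5-frame is a T-frame).
K-tableau for the formula:
1. ~(p -> []<>p) & []~(~p | q), 0
2. ~(p -> []<>p), 0
3. []~(~p | q), 0
4. p, 0
5. ~[]<>p, 0
6. ~<>p, 1
7. ~(~p | q), 1
8. p, 1
9. ~q, 1
Accessibility: 0R1
Complete open branch: satisfiable in K.

K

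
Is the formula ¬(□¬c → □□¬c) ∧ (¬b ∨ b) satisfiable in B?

1. ¬(□¬c → □□¬c) ∧ (¬b ∨ b), 0
2. ¬(□¬c → □□¬c), 0
3. ¬b ∨ b, 0
4. □¬c, 0
5. ¬□□¬c, 0
6. ¬c, 0
7. b, 0
8. ¬□¬c, 1
9. ¬c, 1
10. c, 2
Accessibility: 0R0, 0R1, 1R0, 1R1, 1R2, 2R1, 2R2

Yes, satisfiable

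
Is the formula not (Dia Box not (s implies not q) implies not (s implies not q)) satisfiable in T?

Satisfiable (open branch found)

1. not (Dia Box not (s implies not q) implies not (s implies not q)), 0
2. Dia Box not (s implies not q), 0
3. s implies not q, 0
4. not q, 0
5. Box not (s implies not q), 1
6. not (s implies not q), 1
7. s, 1
8. q, 1
Accessibility: 0R0, 0R1, 1R1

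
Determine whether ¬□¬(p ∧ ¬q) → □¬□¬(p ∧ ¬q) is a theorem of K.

Tableau for the negation ¬(¬□¬(p ∧ ¬q) → □¬□¬(p ∧ ¬q)):
1. ¬(¬□¬(p ∧ ¬q) → □¬□¬(p ∧ ¬q)), u
2. ¬□¬(p ∧ ¬q), u
3. ¬□¬□¬(p ∧ ¬q), u
4. p ∧ ¬q, v
5. p, v
6. ¬q, v
7. □¬(p ∧ ¬q), w
Accessibility: uRv, uRw
The negation has an open branch (countermodel exists).

Invalid (countermodel exists)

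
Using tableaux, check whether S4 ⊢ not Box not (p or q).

Not valid

Tableau for the negation Box not (p or q):
1. Box not (p or q), u
2. not (p or q), u
3. not p, u
4. not q, u
Accessibility: uRu
The negation has an open branch (countermodel exists).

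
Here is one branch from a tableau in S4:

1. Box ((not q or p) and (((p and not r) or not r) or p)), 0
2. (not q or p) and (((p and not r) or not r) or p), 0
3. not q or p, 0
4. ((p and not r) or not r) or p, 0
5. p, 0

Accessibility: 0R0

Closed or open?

There is no literal clash: for every atom and world, at most one sign appears.

Open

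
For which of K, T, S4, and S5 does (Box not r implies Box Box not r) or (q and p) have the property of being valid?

S4-tableau for the negation not ((Box not r implies Box Box not r) or (q and p)):
1. not ((Box not r implies Box Box not r) or (q and p)), u
2. not (Box not r implies Box Box not r), u
3. not (q and p), u
4. Box not r, u
5. not Box Box not r, u
6. not r, u
7. not p, u
8. not Box not r, v
9. not r, v
10. r, w
11. not r, w
Accessibility: uRu, uRv, uRw, vRv, vRw, wRw
Branch closes: r and not r both at w.
Every branch closes (one shown): valid in S4, hence also in S5 (every theorem of S4 is a theorem of S5).
T-tableau for the negation not ((Box not r implies Box Box not r) or (q and p)):
1. not ((Box not r implies Box Box not r) or (q and p)), u
2. not (Box not r implies Box Box not r), u
3. not (q and p), u
4. Box not r, u
5. not Box Box not r, u
6. not r, u
7. not p, u
8. not Box not r, v
9. not r, v
10. r, w
Accessibility: uRu, uRv, vRv, vRw, wRw
Complete open branch: countermodel on a T-frame, so not valid in T, nor in K (the same frame is also a K-frame).

S4, S5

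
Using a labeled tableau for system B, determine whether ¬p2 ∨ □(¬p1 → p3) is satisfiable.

Satisfiable (open branch found)

1. ¬p2 ∨ □(¬p1 → p3), u
2. □(¬p1 → p3), u
3. ¬p1 → p3, u
4. p3, u
Accessibility: uRu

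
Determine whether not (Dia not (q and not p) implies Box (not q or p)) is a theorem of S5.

Tableau for the negation Dia not (q and not p) implies Box (not q or p):
1. Dia not (q and not p) implies Box (not q or p), u
2. Box (not q or p), u
3. not q or p, u
4. p, u
Accessibility: uRu
The negation has an open branch (countermodel exists).

No, not valid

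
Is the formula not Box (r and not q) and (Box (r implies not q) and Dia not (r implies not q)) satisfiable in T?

1. not Box (r and not q) and (Box (r implies not q) and Dia not (r implies not q)), w0
2. not Box (r and not q), w0
3. Box (r implies not q) and Dia not (r implies not q), w0
4. Box (r implies not q), w0
5. Dia not (r implies not q), w0
6. r implies not q, w0
7. not q, w0
8. not (r and not q), w1
9. r implies not q, w1
10. q, w1
11. not r, w1
12. not (r implies not q), w2
13. r, w2
14. q, w2
15. r implies not q, w2
16. not q, w2
Accessibility: w0Rw0, w0Rw1, w0Rw2, w1Rw1, w2Rw2
Branch closes: q and not q both at w2.
Every branch closes; the branch above is one of them.

Unsatisfiable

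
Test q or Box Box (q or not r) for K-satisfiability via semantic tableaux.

1. q or Box Box (q or not r), w0
2. Box Box (q or not r), w0   [or-rule on 1 (branches; this branch)]

Yes, satisfiable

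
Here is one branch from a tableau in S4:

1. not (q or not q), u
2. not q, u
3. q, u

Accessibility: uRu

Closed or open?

Closed

Both q and not q appear at u.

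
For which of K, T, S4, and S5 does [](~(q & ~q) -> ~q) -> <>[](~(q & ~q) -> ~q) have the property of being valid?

T-tableau for the negation ~([](~(q & ~q) -> ~q) -> <>[](~(q & ~q) -> ~q)):
1. ~([](~(q & ~q) -> ~q) -> <>[](~(q & ~q) -> ~q)), w0
2. [](~(q & ~q) -> ~q), w0   [~->-rule on 1]
3. ~<>[](~(q & ~q) -> ~q), w0   [~->-rule on 1]
4. ~(q & ~q) -> ~q, w0   [[]-rule on 2 via w0Rw0]
5. ~[](~(q & ~q) -> ~q), w0   [~<>-rule on 3 via w0Rw0]
6. ~q, w0   [->-rule on 4 (branches; this branch)]
7. ~(~(q & ~q) -> ~q), w1   [~[]-rule on 5: fresh world w1, w0Rw1]
8. ~(q & ~q), w1   [~->-rule on 7]
9. q, w1   [~->-rule on 7]
10. ~(q & ~q) -> ~q, w1   [[]-rule on 2 via w0Rw1]
11. ~[](~(q & ~q) -> ~q), w1   [~<>-rule on 3 via w0Rw1]
12. q & ~q, w1   [->-rule on 10 (branches; this branch)]
13. ~q, w1   [&-rule on 12]
Accessibility: w0Rw0, w0Rw1, w1Rw1
Branch closes: q and ~q both at w1.
Every branch closes (one shown): valid in T, hence also in S4, S5 (every theorem of T is a theorem of S4 and S5).
K-tableau for the negation ~([](~(q & ~q) -> ~q) -> <>[](~(q & ~q) -> ~q)):
1. ~([](~(q & ~q) -> ~q) -> <>[](~(q & ~q) -> ~q)), w0
2. [](~(q & ~q) -> ~q), w0   [~->-rule on 1]
3. ~<>[](~(q & ~q) -> ~q), w0   [~->-rule on 1]
Complete open branch: countermodel on a K-frame, so not valid in K.

T, S4, S5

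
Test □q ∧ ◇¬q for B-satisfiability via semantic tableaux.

Unsatisfiable

1. □q ∧ ◇¬q, 0
2. □q, 0
3. ◇¬q, 0
4. q, 0
5. ¬q, 1
6. q, 1
Accessibility: 0R0, 0R1, 1R0, 1R1
Branch closes: q and ¬q both at 1.
Every branch closes; the branch above is one of them.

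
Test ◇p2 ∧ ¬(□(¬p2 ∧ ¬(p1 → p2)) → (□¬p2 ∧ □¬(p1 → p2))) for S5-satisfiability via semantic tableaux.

1. ◇p2 ∧ ¬(□(¬p2 ∧ ¬(p1 → p2)) → (□¬p2 ∧ □¬(p1 → p2))), u
2. ◇p2, u
3. ¬(□(¬p2 ∧ ¬(p1 → p2)) → (□¬p2 ∧ □¬(p1 → p2))), u
4. □(¬p2 ∧ ¬(p1 → p2)), u
5. ¬(□¬p2 ∧ □¬(p1 → p2)), u
6. ¬p2 ∧ ¬(p1 → p2), u
7. ¬p2, u
8. ¬(p1 → p2), u
9. p1, u
10. ¬□¬(p1 → p2), u
11. p2, v
12. ¬p2 ∧ ¬(p1 → p2), v
13. ¬p2, v
14. ¬(p1 → p2), v
Accessibility: uRu, uRv, vRu, vRv
Branch closes: p2 and ¬p2 both at v.
Every branch closes; the branch above is one of them.

Unsatisfiable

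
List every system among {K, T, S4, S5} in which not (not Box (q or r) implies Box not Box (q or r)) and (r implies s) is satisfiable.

S5-tableau for the formula:
1. not (not Box (q or r) implies Box not Box (q or r)) and (r implies s), 0
2. not (not Box (q or r) implies Box not Box (q or r)), 0
3. r implies s, 0
4. not Box (q or r), 0
5. not Box not Box (q or r), 0
6. s, 0
7. not (q or r), 1
8. not q, 1
9. not r, 1
10. Box (q or r), 2
11. q or r, 0
12. q or r, 1
13. q or r, 2
14. r, 0
15. r, 1
Accessibility: 0R0, 0R1, 0R2, 1R0, 1R1, 1R2, 2R0, 2R1, 2R2
Branch closes: r and not r both at 1.
Every branch closes (one shown): unsatisfiable in S5.
S4-tableau for the formula:
1. not (not Box (q or r) implies Box not Box (q or r)) and (r implies s), 0
2. not (not Box (q or r) implies Box not Box (q or r)), 0
3. r implies s, 0
4. not Box (q or r), 0
5. not Box not Box (q or r), 0
6. s, 0
7. not (q or r), 1
8. not q, 1
9. not r, 1
10. Box (q or r), 2
11. q or r, 2
12. r, 2
Accessibility: 0R0, 0R1, 0R2, 1R1, 2R2
Complete open branch: satisfiable in S4, hence also in K, T (this S4-model is also a K-model and a T-model).

K, T, S4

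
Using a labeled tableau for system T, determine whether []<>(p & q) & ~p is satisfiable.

Satisfiable

1. []<>(p & q) & ~p, 0
2. []<>(p & q), 0
3. ~p, 0
4. <>(p & q), 0
5. p & q, 1
6. p, 1
7. q, 1
8. <>(p & q), 1
9. p & q, 2
10. p, 2
11. q, 2
Accessibility: 0R0, 0R1, 1R1, 1R2, 2R2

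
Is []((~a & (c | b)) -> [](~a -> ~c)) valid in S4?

Tableau for the negation ~[]((~a & (c | b)) -> [](~a -> ~c)):
1. ~[]((~a & (c | b)) -> [](~a -> ~c)), u
2. ~((~a & (c | b)) -> [](~a -> ~c)), v   [~[]-rule on 1: fresh world v, uRv]
3. ~a & (c | b), v   [~->-rule on 2]
4. ~[](~a -> ~c), v   [~->-rule on 2]
5. ~a, v   [&-rule on 3]
6. c | b, v   [&-rule on 3]
7. b, v   [|-rule on 6 (branches; this branch)]
8. ~(~a -> ~c), w   [~[]-rule on 4: fresh world w, vRw]
9. ~a, w   [~->-rule on 8]
10. c, w   [~->-rule on 8]
Accessibility: uRu, uRv, uRw, vRv, vRw, wRw
The negation has an open branch (countermodel exists).

No, not valid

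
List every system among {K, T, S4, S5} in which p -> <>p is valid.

T, S4, S5

K-tableau for the negation ~(p -> <>p):
1. ~(p -> <>p), u
2. p, u
3. ~<>p, u
Complete open branch: countermodel on a K-frame, so not valid in K.
T-tableau for the negation ~(p -> <>p):
1. ~(p -> <>p), u
2. p, u
3. ~<>p, u
4. ~p, u
Accessibility: uRu
Branch closes: p and ~p both at u.
Every branch closes (one shown): valid in T, hence also in S4, S5 (every theorem of T is a theorem of S4 and S5).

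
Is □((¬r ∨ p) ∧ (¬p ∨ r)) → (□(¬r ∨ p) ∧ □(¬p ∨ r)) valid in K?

Tableau for the negation ¬(□((¬r ∨ p) ∧ (¬p ∨ r)) → (□(¬r ∨ p) ∧ □(¬p ∨ r))):
1. ¬(□((¬r ∨ p) ∧ (¬p ∨ r)) → (□(¬r ∨ p) ∧ □(¬p ∨ r))), w0
2. □((¬r ∨ p) ∧ (¬p ∨ r)), w0
3. ¬(□(¬r ∨ p) ∧ □(¬p ∨ r)), w0
4. ¬□(¬p ∨ r), w0
5. ¬(¬p ∨ r), w1
6. p, w1
7. ¬r, w1
8. (¬r ∨ p) ∧ (¬p ∨ r), w1
9. ¬r ∨ p, w1
10. ¬p ∨ r, w1
11. r, w1
Accessibility: w0Rw1
Branch closes: r and ¬r both at w1.
Every branch of the negation's tableau closes; the branch above is one of them.

Valid in K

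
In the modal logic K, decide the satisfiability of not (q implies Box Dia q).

Yes, satisfiable

1. not (q implies Box Dia q), w0
2. q, w0
3. not Box Dia q, w0
4. not Dia q, w1
Accessibility: w0Rw1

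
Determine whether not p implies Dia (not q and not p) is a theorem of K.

Tableau for the negation not (not p implies Dia (not q and not p)):
1. not (not p implies Dia (not q and not p)), w0
2. not p, w0   [neg-implies-rule on 1]
3. not Dia (not q and not p), w0   [neg-implies-rule on 1]
The negation has an open branch (countermodel exists).

Not valid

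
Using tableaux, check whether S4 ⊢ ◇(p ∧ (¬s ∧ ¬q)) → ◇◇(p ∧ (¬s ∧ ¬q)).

Tableau for the negation ¬(◇(p ∧ (¬s ∧ ¬q)) → ◇◇(p ∧ (¬s ∧ ¬q))):
1. ¬(◇(p ∧ (¬s ∧ ¬q)) → ◇◇(p ∧ (¬s ∧ ¬q))), u
2. ◇(p ∧ (¬s ∧ ¬q)), u
3. ¬◇◇(p ∧ (¬s ∧ ¬q)), u
4. ¬◇(p ∧ (¬s ∧ ¬q)), u
5. ¬(p ∧ (¬s ∧ ¬q)), u
6. ¬(¬s ∧ ¬q), u
7. q, u
8. p ∧ (¬s ∧ ¬q), v
9. p, v
10. ¬s ∧ ¬q, v
11. ¬s, v
12. ¬q, v
13. ¬◇(p ∧ (¬s ∧ ¬q)), v
14. ¬(p ∧ (¬s ∧ ¬q)), v
15. ¬(¬s ∧ ¬q), v
16. q, v
Accessibility: uRu, uRv, vRv
Branch closes: q and ¬q both at v.
All branches of the negation close; one closing branch shown above.

Valid in S4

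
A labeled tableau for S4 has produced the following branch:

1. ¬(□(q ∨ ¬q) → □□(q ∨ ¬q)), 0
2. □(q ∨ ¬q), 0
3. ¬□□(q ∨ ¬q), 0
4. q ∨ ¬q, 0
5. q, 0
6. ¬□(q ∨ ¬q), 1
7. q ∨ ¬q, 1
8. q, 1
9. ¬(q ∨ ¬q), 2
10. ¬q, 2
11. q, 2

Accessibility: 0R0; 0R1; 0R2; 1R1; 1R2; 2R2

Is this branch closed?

Both q and ¬q appear at 2.

Yes, closed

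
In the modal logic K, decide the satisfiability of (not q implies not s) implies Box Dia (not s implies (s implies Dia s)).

1. (not q implies not s) implies Box Dia (not s implies (s implies Dia s)), w0
2. Box Dia (not s implies (s implies Dia s)), w0

Satisfiable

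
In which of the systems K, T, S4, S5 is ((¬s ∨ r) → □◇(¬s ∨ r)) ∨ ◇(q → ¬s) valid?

S5

S5-tableau for the negation ¬(((¬s ∨ r) → □◇(¬s ∨ r)) ∨ ◇(q → ¬s)):
1. ¬(((¬s ∨ r) → □◇(¬s ∨ r)) ∨ ◇(q → ¬s)), u
2. ¬((¬s ∨ r) → □◇(¬s ∨ r)), u
3. ¬◇(q → ¬s), u
4. ¬s ∨ r, u
5. ¬□◇(¬s ∨ r), u
6. ¬(q → ¬s), u
7. q, u
8. s, u
9. r, u
10. ¬◇(¬s ∨ r), v
11. ¬(q → ¬s), v
12. q, v
13. s, v
14. ¬(¬s ∨ r), u
15. ¬r, u
Accessibility: uRu, uRv, vRu, vRv
Branch closes: r and ¬r both at u.
Every branch closes (one shown): valid in S5.
S4-tableau for the negation ¬(((¬s ∨ r) → □◇(¬s ∨ r)) ∨ ◇(q → ¬s)):
1. ¬(((¬s ∨ r) → □◇(¬s ∨ r)) ∨ ◇(q → ¬s)), u
2. ¬((¬s ∨ r) → □◇(¬s ∨ r)), u
3. ¬◇(q → ¬s), u
4. ¬s ∨ r, u
5. ¬□◇(¬s ∨ r), u
6. ¬(q → ¬s), u
7. q, u
8. s, u
9. r, u
10. ¬◇(¬s ∨ r), v
11. ¬(q → ¬s), v
12. q, v
13. s, v
14. ¬(¬s ∨ r), v
15. ¬r, v
Accessibility: uRu, uRv, vRv
Complete open branch: countermodel on an S4-frame, so not valid in S4, nor in K, T (the same frame is also a K-frame and a T-frame).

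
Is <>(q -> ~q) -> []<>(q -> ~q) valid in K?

Invalid (countermodel exists)

Tableau for the negation ~(<>(q -> ~q) -> []<>(q -> ~q)):
1. ~(<>(q -> ~q) -> []<>(q -> ~q)), u
2. <>(q -> ~q), u   [~->-rule on 1]
3. ~[]<>(q -> ~q), u   [~->-rule on 1]
4. q -> ~q, v   [<>-rule on 2: fresh world v, uRv]
5. ~q, v   [->-rule on 4 (branches; this branch)]
6. ~<>(q -> ~q), w   [~[]-rule on 3: fresh world w, uRw]
Accessibility: uRv, uRw
The negation has an open branch (countermodel exists).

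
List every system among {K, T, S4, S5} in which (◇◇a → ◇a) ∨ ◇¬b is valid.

S4, S5

S4-tableau for the negation ¬((◇◇a → ◇a) ∨ ◇¬b):
1. ¬((◇◇a → ◇a) ∨ ◇¬b), w0
2. ¬(◇◇a → ◇a), w0
3. ¬◇¬b, w0
4. ◇◇a, w0
5. ¬◇a, w0
6. b, w0
7. ¬a, w0
8. ◇a, w1
9. b, w1
10. ¬a, w1
11. a, w2
12. b, w2
13. ¬a, w2
Accessibility: w0Rw0, w0Rw1, w0Rw2, w1Rw1, w1Rw2, w2Rw2
Branch closes: a and ¬a both at w2.
Every branch closes (one shown): valid in S4, hence also in S5 (every theorem of S4 is a theorem of S5).
T-tableau for the negation ¬((◇◇a → ◇a) ∨ ◇¬b):
1. ¬((◇◇a → ◇a) ∨ ◇¬b), w0
2. ¬(◇◇a → ◇a), w0
3. ¬◇¬b, w0
4. ◇◇a, w0
5. ¬◇a, w0
6. b, w0
7. ¬a, w0
8. ◇a, w1
9. b, w1
10. ¬a, w1
11. a, w2
Accessibility: w0Rw0, w0Rw1, w1Rw1, w1Rw2, w2Rw2
Complete open branch: countermodel on a T-frame, so not valid in T, nor in K (the same frame is also a K-frame).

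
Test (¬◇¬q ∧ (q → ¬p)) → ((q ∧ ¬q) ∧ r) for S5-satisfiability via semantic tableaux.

1. (¬◇¬q ∧ (q → ¬p)) → ((q ∧ ¬q) ∧ r), w0
2. ¬(¬◇¬q ∧ (q → ¬p)), w0   [→-rule on 1 (branches; this branch)]
3. ¬(q → ¬p), w0   [¬∧-rule on 2 (branches; this branch)]
4. q, w0   [¬→-rule on 3]
5. p, w0   [¬→-rule on 3]
Accessibility: w0Rw0

Yes, satisfiable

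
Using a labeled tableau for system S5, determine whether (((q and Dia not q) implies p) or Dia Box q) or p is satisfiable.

1. (((q and Dia not q) implies p) or Dia Box q) or p, u
2. p, u
Accessibility: uRu

Satisfiable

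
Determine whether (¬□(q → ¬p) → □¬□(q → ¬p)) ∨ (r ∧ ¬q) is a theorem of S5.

Tableau for the negation ¬((¬□(q → ¬p) → □¬□(q → ¬p)) ∨ (r ∧ ¬q)):
1. ¬((¬□(q → ¬p) → □¬□(q → ¬p)) ∨ (r ∧ ¬q)), u
2. ¬(¬□(q → ¬p) → □¬□(q → ¬p)), u
3. ¬(r ∧ ¬q), u
4. ¬□(q → ¬p), u
5. ¬□¬□(q → ¬p), u
6. q, u
7. ¬(q → ¬p), v
8. q, v
9. p, v
10. □(q → ¬p), w
11. q → ¬p, u
12. q → ¬p, v
13. q → ¬p, w
14. ¬p, u
15. ¬p, v
Accessibility: uRu, uRv, uRw, vRu, vRv, vRw, wRu, wRv, wRw
Branch closes: p and ¬p both at v.
All branches of the negation close; one closing branch shown above.

Valid in S5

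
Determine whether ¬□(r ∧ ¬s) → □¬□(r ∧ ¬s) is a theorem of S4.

No, not valid

Tableau for the negation ¬(¬□(r ∧ ¬s) → □¬□(r ∧ ¬s)):
1. ¬(¬□(r ∧ ¬s) → □¬□(r ∧ ¬s)), w0
2. ¬□(r ∧ ¬s), w0
3. ¬□¬□(r ∧ ¬s), w0
4. ¬(r ∧ ¬s), w1
5. s, w1
6. □(r ∧ ¬s), w2
7. r ∧ ¬s, w2
8. r, w2
9. ¬s, w2
Accessibility: w0Rw0, w0Rw1, w0Rw2, w1Rw1, w2Rw2
The negation has an open branch (countermodel exists).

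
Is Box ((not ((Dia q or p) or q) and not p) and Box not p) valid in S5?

Tableau for the negation not Box ((not ((Dia q or p) or q) and not p) and Box not p):
1. not Box ((not ((Dia q or p) or q) and not p) and Box not p), w0
2. not ((not ((Dia q or p) or q) and not p) and Box not p), w1
3. not Box not p, w1
4. p, w2
Accessibility: w0Rw0, w0Rw1, w0Rw2, w1Rw0, w1Rw1, w1Rw2, w2Rw0, w2Rw1, w2Rw2
The negation has an open branch (countermodel exists).

Invalid (countermodel exists)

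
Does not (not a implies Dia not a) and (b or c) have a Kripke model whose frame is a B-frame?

Unsatisfiable (every branch closes)

1. not (not a implies Dia not a) and (b or c), w0
2. not (not a implies Dia not a), w0
3. b or c, w0
4. not a, w0
5. not Dia not a, w0
6. a, w0
Accessibility: w0Rw0
Branch closes: a and not a both at w0.
All branches of the tableau close; one closing branch shown above.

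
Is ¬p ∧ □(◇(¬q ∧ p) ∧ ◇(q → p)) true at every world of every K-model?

Tableau for the negation ¬(¬p ∧ □(◇(¬q ∧ p) ∧ ◇(q → p))):
1. ¬(¬p ∧ □(◇(¬q ∧ p) ∧ ◇(q → p))), w0
2. ¬□(◇(¬q ∧ p) ∧ ◇(q → p)), w0   [¬∧-rule on 1 (branches; this branch)]
3. ¬(◇(¬q ∧ p) ∧ ◇(q → p)), w1   [¬□-rule on 2: fresh world w1, w0Rw1]
4. ¬◇(q → p), w1   [¬∧-rule on 3 (branches; this branch)]
Accessibility: w0Rw1
The negation has an open branch (countermodel exists).

No, not valid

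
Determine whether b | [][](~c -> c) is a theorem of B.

Tableau for the negation ~(b | [][](~c -> c)):
1. ~(b | [][](~c -> c)), u
2. ~b, u   [~|-rule on 1]
3. ~[][](~c -> c), u   [~|-rule on 1]
4. ~[](~c -> c), v   [~[]-rule on 3: fresh world v, uRv]
5. ~(~c -> c), w   [~[]-rule on 4: fresh world w, vRw]
6. ~c, w   [~->-rule on 5]
Accessibility: uRu, uRv, vRu, vRv, vRw, wRv, wRw
The negation has an open branch (countermodel exists).

Not valid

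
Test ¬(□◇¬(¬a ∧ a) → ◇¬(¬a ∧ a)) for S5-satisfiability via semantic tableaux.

1. ¬(□◇¬(¬a ∧ a) → ◇¬(¬a ∧ a)), w0
2. □◇¬(¬a ∧ a), w0
3. ¬◇¬(¬a ∧ a), w0
4. ◇¬(¬a ∧ a), w0
5. ¬a ∧ a, w0
6. ¬a, w0
7. a, w0
Accessibility: w0Rw0
Branch closes: a and ¬a both at w0.
Every branch closes; the branch above is one of them.

Unsatisfiable (every branch closes)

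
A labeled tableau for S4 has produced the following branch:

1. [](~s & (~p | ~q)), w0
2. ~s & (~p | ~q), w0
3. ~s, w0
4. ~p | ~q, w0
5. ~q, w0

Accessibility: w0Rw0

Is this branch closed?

Open

No world carries both an atom and its negation.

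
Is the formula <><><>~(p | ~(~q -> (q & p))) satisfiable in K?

1. <><><>~(p | ~(~q -> (q & p))), 0
2. <><>~(p | ~(~q -> (q & p))), 1
3. <>~(p | ~(~q -> (q & p))), 2
4. ~(p | ~(~q -> (q & p))), 3
5. ~p, 3
6. ~q -> (q & p), 3
7. q, 3
Accessibility: 0R1, 1R2, 2R3

Satisfiable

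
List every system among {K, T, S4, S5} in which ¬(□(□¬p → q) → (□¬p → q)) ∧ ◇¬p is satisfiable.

K

K-tableau for the formula:
1. ¬(□(□¬p → q) → (□¬p → q)) ∧ ◇¬p, w0
2. ¬(□(□¬p → q) → (□¬p → q)), w0   [∧-rule on 1]
3. ◇¬p, w0   [∧-rule on 1]
4. □(□¬p → q), w0   [¬→-rule on 2]
5. ¬(□¬p → q), w0   [¬→-rule on 2]
6. □¬p, w0   [¬→-rule on 5]
7. ¬q, w0   [¬→-rule on 5]
8. ¬p, w1   [◇-rule on 3: fresh world w1, w0Rw1]
9. □¬p → q, w1   [□-rule on 4 via w0Rw1]
10. q, w1   [→-rule on 9 (branches; this branch)]
Accessibility: w0Rw1
Complete open branch: satisfiable in K.
T-tableau for the formula:
1. ¬(□(□¬p → q) → (□¬p → q)) ∧ ◇¬p, w0
2. ¬(□(□¬p → q) → (□¬p → q)), w0   [∧-rule on 1]
3. ◇¬p, w0   [∧-rule on 1]
4. □(□¬p → q), w0   [¬→-rule on 2]
5. ¬(□¬p → q), w0   [¬→-rule on 2]
6. □¬p, w0   [¬→-rule on 5]
7. ¬q, w0   [¬→-rule on 5]
8. □¬p → q, w0   [□-rule on 4 via w0Rw0]
9. ¬p, w0   [□-rule on 6 via w0Rw0]
10. ¬□¬p, w0   [→-rule on 8 (branches; this branch)]
11. ¬p, w1   [◇-rule on 3: fresh world w1, w0Rw1]
12. □¬p → q, w1   [□-rule on 4 via w0Rw1]
13. q, w1   [→-rule on 12 (branches; this branch)]
14. p, w2   [¬□-rule on 10: fresh world w2, w0Rw2]
15. □¬p → q, w2   [□-rule on 4 via w0Rw2]
16. ¬p, w2   [□-rule on 6 via w0Rw2]
Accessibility: w0Rw0, w0Rw1, w0Rw2, w1Rw1, w2Rw2
Branch closes: p and ¬p both at w2.
Every branch closes (one shown): unsatisfiable in T, hence also in S4, S5 (every S4/S5-frame is a T-frame).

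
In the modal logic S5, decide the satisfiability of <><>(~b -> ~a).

1. <><>(~b -> ~a), u
2. <>(~b -> ~a), v   [<>-rule on 1: fresh world v, uRv]
3. ~b -> ~a, w   [<>-rule on 2: fresh world w, vRw]
4. ~a, w   [->-rule on 3 (branches; this branch)]
Accessibility: uRu, uRv, uRw, vRu, vRv, vRw, wRu, wRv, wRw

Satisfiable (open branch found)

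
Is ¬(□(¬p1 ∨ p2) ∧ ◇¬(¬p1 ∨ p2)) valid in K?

Yes, valid

Tableau for the negation □(¬p1 ∨ p2) ∧ ◇¬(¬p1 ∨ p2):
1. □(¬p1 ∨ p2) ∧ ◇¬(¬p1 ∨ p2), u
2. □(¬p1 ∨ p2), u
3. ◇¬(¬p1 ∨ p2), u
4. ¬(¬p1 ∨ p2), v
5. p1, v
6. ¬p2, v
7. ¬p1 ∨ p2, v
8. p2, v
Accessibility: uRv
Branch closes: p2 and ¬p2 both at v.
All branches of the negation close; one closing branch shown above.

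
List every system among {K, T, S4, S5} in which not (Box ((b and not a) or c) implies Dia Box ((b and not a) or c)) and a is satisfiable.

K

T-tableau for the formula:
1. not (Box ((b and not a) or c) implies Dia Box ((b and not a) or c)) and a, 0
2. not (Box ((b and not a) or c) implies Dia Box ((b and not a) or c)), 0   [and-rule on 1]
3. a, 0   [and-rule on 1]
4. Box ((b and not a) or c), 0   [neg-implies-rule on 2]
5. not Dia Box ((b and not a) or c), 0   [neg-implies-rule on 2]
6. (b and not a) or c, 0   [Box-rule on 4 via 0R0]
7. not Box ((b and not a) or c), 0   [neg-Dia-rule on 5 via 0R0]
8. c, 0   [or-rule on 6 (branches; this branch)]
9. not ((b and not a) or c), 1   [neg-Box-rule on 7: fresh world 1, 0R1]
10. not (b and not a), 1   [neg-or-rule on 9]
11. not c, 1   [neg-or-rule on 9]
12. (b and not a) or c, 1   [Box-rule on 4 via 0R1]
13. not Box ((b and not a) or c), 1   [neg-Dia-rule on 5 via 0R1]
14. a, 1   [neg-and-rule on 10 (branches; this branch)]
15. b and not a, 1   [or-rule on 12 (branches; this branch)]
16. b, 1   [and-rule on 15]
17. not a, 1   [and-rule on 15]
Accessibility: 0R0, 0R1, 1R1
Branch closes: a and not a both at 1.
Every branch closes (one shown): unsatisfiable in T, hence also in S4, S5 (every S4/S5-frame is a T-frame).
K-tableau for the formula:
1. not (Box ((b and not a) or c) implies Dia Box ((b and not a) or c)) and a, 0
2. not (Box ((b and not a) or c) implies Dia Box ((b and not a) or c)), 0   [and-rule on 1]
3. a, 0   [and-rule on 1]
4. Box ((b and not a) or c), 0   [neg-implies-rule on 2]
5. not Dia Box ((b and not a) or c), 0   [neg-implies-rule on 2]
Complete open branch: satisfiable in K.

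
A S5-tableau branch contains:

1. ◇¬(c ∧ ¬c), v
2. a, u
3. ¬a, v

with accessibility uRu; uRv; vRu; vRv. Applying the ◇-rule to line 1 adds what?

a fresh world w with vRw, and ¬(c ∧ ¬c) at w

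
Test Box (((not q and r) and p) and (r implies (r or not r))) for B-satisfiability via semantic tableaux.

Satisfiable (open branch found)

1. Box (((not q and r) and p) and (r implies (r or not r))), w0
2. ((not q and r) and p) and (r implies (r or not r)), w0   [Box-rule on 1 via w0Rw0]
3. (not q and r) and p, w0   [and-rule on 2]
4. r implies (r or not r), w0   [and-rule on 2]
5. not q and r, w0   [and-rule on 3]
6. p, w0   [and-rule on 3]
7. not q, w0   [and-rule on 5]
8. r, w0   [and-rule on 5]
9. r or not r, w0   [implies-rule on 4 (branches; this branch)]
Accessibility: w0Rw0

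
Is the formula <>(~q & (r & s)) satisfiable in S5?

1. <>(~q & (r & s)), w0
2. ~q & (r & s), w1
3. ~q, w1
4. r & s, w1
5. r, w1
6. s, w1
Accessibility: w0Rw0, w0Rw1, w1Rw0, w1Rw1

Satisfiable (open branch found)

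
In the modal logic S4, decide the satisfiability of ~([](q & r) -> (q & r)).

No, unsatisfiable

1. ~([](q & r) -> (q & r)), u
2. [](q & r), u
3. ~(q & r), u
4. q & r, u
5. q, u
6. r, u
7. ~r, u
Accessibility: uRu
Branch closes: r and ~r both at u.
All branches of the tableau close; one closing branch shown above.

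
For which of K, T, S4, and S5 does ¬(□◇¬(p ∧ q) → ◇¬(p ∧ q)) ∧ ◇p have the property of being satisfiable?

K

T-tableau for the formula:
1. ¬(□◇¬(p ∧ q) → ◇¬(p ∧ q)) ∧ ◇p, 0
2. ¬(□◇¬(p ∧ q) → ◇¬(p ∧ q)), 0
3. ◇p, 0
4. □◇¬(p ∧ q), 0
5. ¬◇¬(p ∧ q), 0
6. ◇¬(p ∧ q), 0
7. p ∧ q, 0
8. p, 0
9. q, 0
10. p, 1
11. ◇¬(p ∧ q), 1
12. p ∧ q, 1
13. q, 1
14. ¬(p ∧ q), 2
15. ◇¬(p ∧ q), 2
16. p ∧ q, 2
17. p, 2
18. q, 2
19. ¬q, 2
Accessibility: 0R0, 0R1, 0R2, 1R1, 2R2
Branch closes: q and ¬q both at 2.
Every branch closes (one shown): unsatisfiable in T, hence also in S4, S5 (every S4/S5-frame is a T-frame).
K-tableau for the formula:
1. ¬(□◇¬(p ∧ q) → ◇¬(p ∧ q)) ∧ ◇p, 0
2. ¬(□◇¬(p ∧ q) → ◇¬(p ∧ q)), 0
3. ◇p, 0
4. □◇¬(p ∧ q), 0
5. ¬◇¬(p ∧ q), 0
6. p, 1
7. ◇¬(p ∧ q), 1
8. p ∧ q, 1
9. q, 1
10. ¬(p ∧ q), 2
11. ¬q, 2
Accessibility: 0R1, 1R2
Complete open branch: satisfiable in K.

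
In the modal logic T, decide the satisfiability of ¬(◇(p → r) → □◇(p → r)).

Satisfiable

1. ¬(◇(p → r) → □◇(p → r)), u
2. ◇(p → r), u
3. ¬□◇(p → r), u
4. p → r, v
5. r, v
6. ¬◇(p → r), w
7. ¬(p → r), w
8. p, w
9. ¬r, w
Accessibility: uRu, uRv, uRw, vRv, wRw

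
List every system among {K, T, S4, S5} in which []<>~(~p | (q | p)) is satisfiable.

K-tableau for the formula:
1. []<>~(~p | (q | p)), 0
Complete open branch: satisfiable in K.
T-tableau for the formula:
1. []<>~(~p | (q | p)), 0
2. <>~(~p | (q | p)), 0
3. ~(~p | (q | p)), 1
4. p, 1
5. ~(q | p), 1
6. ~q, 1
7. ~p, 1
Accessibility: 0R0, 0R1, 1R1
Branch closes: p and ~p both at 1.
Every branch closes (one shown): unsatisfiable in T, hence also in S4, S5 (every S4/S5-frame is a T-frame).

K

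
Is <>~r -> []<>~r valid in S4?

Tableau for the negation ~(<>~r -> []<>~r):
1. ~(<>~r -> []<>~r), 0
2. <>~r, 0   [~->-rule on 1]
3. ~[]<>~r, 0   [~->-rule on 1]
4. ~r, 1   [<>-rule on 2: fresh world 1, 0R1]
5. ~<>~r, 2   [~[]-rule on 3: fresh world 2, 0R2]
6. r, 2   [~<>-rule on 5 via 2R2]
Accessibility: 0R0, 0R1, 0R2, 1R1, 2R2
The negation has an open branch (countermodel exists).

Invalid (countermodel exists)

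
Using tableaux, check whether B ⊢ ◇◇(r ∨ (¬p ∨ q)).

Not valid

Tableau for the negation ¬◇◇(r ∨ (¬p ∨ q)):
1. ¬◇◇(r ∨ (¬p ∨ q)), u
2. ¬◇(r ∨ (¬p ∨ q)), u
3. ¬(r ∨ (¬p ∨ q)), u
4. ¬r, u
5. ¬(¬p ∨ q), u
6. p, u
7. ¬q, u
Accessibility: uRu
The negation has an open branch (countermodel exists).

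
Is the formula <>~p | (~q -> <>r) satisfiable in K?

1. <>~p | (~q -> <>r), u
2. ~q -> <>r, u
3. <>r, u
4. r, v
Accessibility: uRv

Satisfiable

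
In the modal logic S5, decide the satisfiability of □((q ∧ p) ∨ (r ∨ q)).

1. □((q ∧ p) ∨ (r ∨ q)), 0
2. (q ∧ p) ∨ (r ∨ q), 0
3. r ∨ q, 0
4. q, 0
Accessibility: 0R0

Satisfiable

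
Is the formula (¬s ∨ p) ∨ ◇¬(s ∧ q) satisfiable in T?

1. (¬s ∨ p) ∨ ◇¬(s ∧ q), w0
2. ◇¬(s ∧ q), w0
3. ¬(s ∧ q), w1
4. ¬q, w1
Accessibility: w0Rw0, w0Rw1, w1Rw1

Satisfiable (open branch found)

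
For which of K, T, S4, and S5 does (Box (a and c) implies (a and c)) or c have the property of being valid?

T-tableau for the negation not ((Box (a and c) implies (a and c)) or c):
1. not ((Box (a and c) implies (a and c)) or c), 0
2. not (Box (a and c) implies (a and c)), 0
3. not c, 0
4. Box (a and c), 0
5. not (a and c), 0
6. a and c, 0
7. a, 0
8. c, 0
Accessibility: 0R0
Branch closes: c and not c both at 0.
Every branch closes (one shown): valid in T, hence also in S4, S5 (every theorem of T is a theorem of S4 and S5).
K-tableau for the negation not ((Box (a and c) implies (a and c)) or c):
1. not ((Box (a and c) implies (a and c)) or c), 0
2. not (Box (a and c) implies (a and c)), 0
3. not c, 0
4. Box (a and c), 0
5. not (a and c), 0
Complete open branch: countermodel on a K-frame, so not valid in K.

T, S4, S5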